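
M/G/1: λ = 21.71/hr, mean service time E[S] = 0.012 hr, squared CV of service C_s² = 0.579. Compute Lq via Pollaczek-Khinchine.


ρ = λ·E[S] = 21.71·0.012 = 0.2605
Lq = ρ²(1+C_s²)/(2(1−ρ)) = 0.06787·(1+0.579)/(2·0.7395)
= 0.06787·1.5790/1.4790 = 0.07246

Final: 0.07246


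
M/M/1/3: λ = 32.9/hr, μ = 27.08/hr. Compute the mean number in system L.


ρ = 32.9/27.08 = 1.2149
L = ρ[1 − (K+1)ρ^K + Kρ^(K+1)] / [(1−ρ)(1−ρ^(K+1))]
Numerator: 1.2149·(1 − 4·1.793254 + 3·2.178657) = 0.440964
Denominator: (-0.2149)·(-1.178657) = 0.253316
L = 0.440964/0.253316 = 1.7408

Final: 1.7408


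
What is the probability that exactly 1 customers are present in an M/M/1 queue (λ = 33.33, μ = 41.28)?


ρ = 33.33/41.28 = 0.8074
P_n = (1−ρ)·ρ^n = (1 − 0.8074)·0.8074^1 = 0.1926·0.807413 = 0.155497

Final: 0.155497


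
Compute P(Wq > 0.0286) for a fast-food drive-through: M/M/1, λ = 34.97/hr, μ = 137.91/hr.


ρ = 34.97/137.91 = 0.2536
P(Wq > t) = ρ·e^{−(μ−λ)t} = 0.2536·e^{−2.9441}
= 0.2536·0.052650 = 0.013351

Final: 0.013351


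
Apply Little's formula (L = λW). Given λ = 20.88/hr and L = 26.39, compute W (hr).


W = L/λ = 26.39/20.88 = 1.2639 hr

Final: 1.2639 hr


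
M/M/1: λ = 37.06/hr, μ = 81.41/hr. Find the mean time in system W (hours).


W = 1/(μ−λ) = 1/(81.41 − 37.06) = 1/44.35 = 0.02255 hr

Final: 0.02255 hr


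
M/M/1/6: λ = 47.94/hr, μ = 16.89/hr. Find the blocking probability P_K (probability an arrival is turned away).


ρ = λ/μ = 47.94/16.89 = 2.8384
P_K = (1−ρ)ρ^K/(1−ρ^(K+1)) = (-1.8384·522.889933)/(1 − 1484.152954)
= -961.263021/-1483.152954 = 0.648121

Final: 0.648121


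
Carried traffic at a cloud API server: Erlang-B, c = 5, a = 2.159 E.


B(5,2.159) = 0.046190 (Erlang-B)
Carried load = a(1 − B) = 2.159·(1 − 0.046190) = 2.159·0.953810 = 2.0593 E

Final: 2.0593 Erlangs


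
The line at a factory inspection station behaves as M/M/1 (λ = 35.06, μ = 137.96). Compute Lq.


ρ = 35.06/137.96 = 0.2541
Lq = ρ²/(1−ρ) = 0.06458/0.7459 = 0.08659

Final: 0.08659


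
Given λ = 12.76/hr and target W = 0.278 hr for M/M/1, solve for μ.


W = 1/(μ−λ) ⇒ μ − λ = 1/W = 1/0.278 = 3.5971
μ = λ + 1/W = 12.76 + 3.5971 = 16.3571 per hr

Final: 16.3571 /hr


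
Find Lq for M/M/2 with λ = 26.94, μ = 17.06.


a = λ/μ = 1.5791; ρ = a/2 = 0.7896
P₀ = 0.117589
Lq = P₀·a^c·ρ / (c!·(1−ρ)²) = 0.117589·2.49366·0.7896/(2·0.04428)
= 2.61416

Final: 2.61416


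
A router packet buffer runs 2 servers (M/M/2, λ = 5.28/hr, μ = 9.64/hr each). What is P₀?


a = λ/μ = 5.28/9.64 = 0.5477; ρ = a/c = 0.2739
Σ_{k=0}^{1} a^k/k! (terms k=0..1) = 1.00000 + 0.54772 = 1.54772
Tail: a^2/(2!(1−ρ)) = 0.29999/(2·0.7261) = 0.20657
P₀ = 1/(1.54772 + 0.20657) = 1/1.75429 = 0.570033

Final: 0.570033


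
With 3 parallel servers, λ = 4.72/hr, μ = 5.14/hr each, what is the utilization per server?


ρ = λ/(cμ) = 4.72/(3·5.14) = 4.72/15.42 = 0.3061

Final: 0.3061


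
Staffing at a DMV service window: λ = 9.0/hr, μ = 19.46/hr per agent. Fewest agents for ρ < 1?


Stability requires cμ > λ ⇔ c > λ/μ.
λ/μ = 9.0/19.46 = 0.4625
Minimum integer c = ⌊0.4625⌋ + 1 = 1
Check: 1·19.46 = 19.46 > 9.0, while 0·19.46 = 0.00 ≤ 9.0

Final: 1 servers


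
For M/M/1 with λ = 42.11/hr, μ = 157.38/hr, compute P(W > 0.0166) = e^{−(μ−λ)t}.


W ~ Exponential(μ−λ) for M/M/1.
μ − λ = 157.38 − 42.11 = 115.2700
P(W > t) = e^{−(μ−λ)t} = e^{−1.9135} = 0.147566

Final: 0.147566


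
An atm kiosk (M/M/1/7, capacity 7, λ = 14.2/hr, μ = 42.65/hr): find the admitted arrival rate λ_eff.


ρ = 0.3329; P_K = (1−ρ)ρ^7/(1−ρ^8) = 0.0003026
λ_eff = λ(1 − P_K) = 14.2·(1 − 0.0003026) = 14.2·0.999697 = 14.1957 /hr

Final: 14.1957 /hr


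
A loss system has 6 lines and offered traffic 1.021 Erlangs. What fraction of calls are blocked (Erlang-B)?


B(c,a) = (a^c/c!) / Σ_{k=0}^{c} a^k/k!
a^6/6! = 0.001573
Σ terms (k=0..6): 1.00000 + 1.02100 + 0.52122 + 0.17739 + 0.04528 + 0.009246 + 0.001573 = 2.775707
B = 0.001573/2.775707 = 0.0005668

Final: 0.0005668


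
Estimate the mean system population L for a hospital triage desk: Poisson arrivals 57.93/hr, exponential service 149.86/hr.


ρ = λ/μ = 57.93/149.86 = 0.3866
L = ρ/(1−ρ) = 0.3866/(1 − 0.3866) = 0.3866/0.6134 = 0.6302

Final: 0.6302


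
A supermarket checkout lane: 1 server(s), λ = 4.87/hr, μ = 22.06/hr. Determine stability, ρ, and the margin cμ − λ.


Total capacity cμ = 1·22.06 = 22.06/hr
ρ = λ/(cμ) = 4.87/22.06 = 0.2208
Stable ⇔ ρ < 1: YES
Spare capacity = cμ − λ = 22.06 − 4.87 = 17.19/hr

Final: ρ = 0.2208; stable; margin = 17.19/hr


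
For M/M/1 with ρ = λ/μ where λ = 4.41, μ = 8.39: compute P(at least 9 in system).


ρ = 4.41/8.39 = 0.5256
P(N ≥ n) = ρ^n = 0.5256^9 = 0.003063

Final: 0.003063


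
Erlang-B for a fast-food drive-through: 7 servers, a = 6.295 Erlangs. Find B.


B(c,a) = (a^c/c!) / Σ_{k=0}^{c} a^k/k!
a^7/7! = 77.721219
Σ terms (k=0..7): 1.00000 + 6.29500 + 19.81351 + 41.57535 + 65.42921 + 82.37538 + 86.42550 + 77.72122 = 380.635179
B = 77.721219/380.635179 = 0.204188

Final: 0.204188


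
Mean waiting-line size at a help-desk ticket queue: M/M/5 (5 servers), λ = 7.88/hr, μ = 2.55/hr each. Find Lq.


a = λ/μ = 3.0902; ρ = a/5 = 0.6180
P₀ = 0.042140
Lq = P₀·a^c·ρ / (c!·(1−ρ)²) = 0.042140·281.79299·0.6180/(120·0.14589)
= 0.41920

Final: 0.41920


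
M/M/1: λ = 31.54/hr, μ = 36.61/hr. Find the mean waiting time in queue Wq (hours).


ρ = 31.54/36.61 = 0.8615
Wq = ρ/(μ−λ) = 0.8615/(36.61 − 31.54) = 0.8615/5.07 = 0.1699 hr

Final: 0.1699 hr


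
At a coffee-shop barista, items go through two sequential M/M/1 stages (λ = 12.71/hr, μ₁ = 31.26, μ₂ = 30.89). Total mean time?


Each node sees arrival rate λ = 12.71/hr (tandem ⇒ throughput preserved).
W₁ = 1/(μ₁−λ) = 1/(31.26−12.71) = 0.05391 hr
W₂ = 1/(μ₂−λ) = 1/(30.89−12.71) = 0.05501 hr
W_total = W₁ + W₂ = 0.05391 + 0.05501 = 0.10891 hr

Final: 0.10891 hr


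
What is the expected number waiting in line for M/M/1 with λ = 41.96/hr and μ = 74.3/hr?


ρ = 41.96/74.3 = 0.5647
Lq = ρ²/(1−ρ) = 0.3189/0.4353 = 0.7327

Final: 0.7327


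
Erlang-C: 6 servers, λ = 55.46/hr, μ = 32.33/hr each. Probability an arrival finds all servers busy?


a = λ/μ = 1.7154; ρ = a/6 = 0.2859
P₀ = 0.179782 (from M/M/c formula)
C(c,a) = [a^c/(c!(1−ρ))]·P₀ = [25.48267/(720·0.7141)]·0.179782
= 0.04956·0.179782 = 0.008911

Final: 0.008911


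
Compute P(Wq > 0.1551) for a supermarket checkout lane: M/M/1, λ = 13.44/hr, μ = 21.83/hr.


ρ = 13.44/21.83 = 0.6157
P(Wq > t) = ρ·e^{−(μ−λ)t} = 0.6157·e^{−1.3013}
= 0.6157·0.272181 = 0.167573

Final: 0.167573


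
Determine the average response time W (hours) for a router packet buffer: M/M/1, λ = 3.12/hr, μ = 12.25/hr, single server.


W = 1/(μ−λ) = 1/(12.25 − 3.12) = 1/9.13 = 0.1095 hr

Final: 0.1095 hr


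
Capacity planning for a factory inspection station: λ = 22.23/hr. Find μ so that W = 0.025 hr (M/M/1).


W = 1/(μ−λ) ⇒ μ − λ = 1/W = 1/0.025 = 40.0000
μ = λ + 1/W = 22.23 + 40.0000 = 62.2300 per hr

Final: 62.2300 /hr


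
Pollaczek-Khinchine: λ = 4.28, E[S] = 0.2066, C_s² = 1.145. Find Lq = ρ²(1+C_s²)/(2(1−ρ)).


ρ = λ·E[S] = 4.28·0.2066 = 0.8842
Lq = ρ²(1+C_s²)/(2(1−ρ)) = 0.7819·(1+1.145)/(2·0.1158)
= 0.7819·2.1450/0.2315 = 7.24464

Final: 7.24464


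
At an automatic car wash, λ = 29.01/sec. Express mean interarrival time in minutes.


Mean interarrival time = 1/λ = 1/29.01 second = 0.03447 second
In minutes: 0.03447 × 0.0166667 = 0.0005745 min

Final: 0.0005745 min


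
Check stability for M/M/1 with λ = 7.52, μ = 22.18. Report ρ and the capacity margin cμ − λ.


Total capacity cμ = 1·22.18 = 22.18/hr
ρ = λ/(cμ) = 7.52/22.18 = 0.3390
Stable ⇔ ρ < 1: YES
Spare capacity = cμ − λ = 22.18 − 7.52 = 14.66/hr

Final: ρ = 0.3390; stable; margin = 14.66/hr


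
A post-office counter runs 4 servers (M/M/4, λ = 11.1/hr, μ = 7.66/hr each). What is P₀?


a = λ/μ = 11.1/7.66 = 1.4491; ρ = a/c = 0.3623
Σ_{k=0}^{3} a^k/k! (terms k=0..3) = 1.00000 + 1.44909 + 1.04993 + 0.50714 = 4.00616
Tail: a^4/(4!(1−ρ)) = 4.40937/(24·0.6377) = 0.28809
P₀ = 1/(4.00616 + 0.28809) = 1/4.29425 = 0.232870

Final: 0.232870


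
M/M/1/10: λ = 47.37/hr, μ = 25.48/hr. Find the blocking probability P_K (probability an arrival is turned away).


ρ = λ/μ = 47.37/25.48 = 1.8591
P_K = (1−ρ)ρ^K/(1−ρ^(K+1)) = (-0.8591·493.218787)/(1 − 916.945602)
= -423.726815/-915.945602 = 0.462611

Final: 0.462611


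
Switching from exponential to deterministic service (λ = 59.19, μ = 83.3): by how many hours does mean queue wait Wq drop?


ρ = 59.19/83.3 = 0.7106
Wq(M/M/1) = ρ/(μ−λ) = 0.7106/24.11 = 0.02947 hr
Wq(M/D/1) = ρ/(2(μ−λ)) = 0.01474 hr
Savings = 0.02947 − 0.01474 = 0.01474 hr

Final: 0.01474 hr


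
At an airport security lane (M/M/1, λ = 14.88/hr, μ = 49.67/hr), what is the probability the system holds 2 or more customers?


ρ = 14.88/49.67 = 0.2996
P(N ≥ n) = ρ^n = 0.2996^2 = 0.089747

Final: 0.089747


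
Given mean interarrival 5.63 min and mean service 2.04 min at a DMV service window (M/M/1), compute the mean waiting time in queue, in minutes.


λ = 60/5.63 = 10.6572 /hr
μ = 60/2.04 = 29.4118 /hr
ρ = λ/μ = 10.6572/29.4118 = 0.3623
Wq = ρ/(μ−λ) = 0.3623/(29.4118−10.6572) = 0.01932 hr
In minutes: 0.01932·60 = 1.159 min

Final: 1.159 min


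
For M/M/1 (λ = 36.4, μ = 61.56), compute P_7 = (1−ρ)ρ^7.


ρ = 36.4/61.56 = 0.5913
P_n = (1−ρ)·ρ^n = (1 − 0.5913)·0.5913^7 = 0.4087·0.025271 = 0.010328

Final: 0.010328


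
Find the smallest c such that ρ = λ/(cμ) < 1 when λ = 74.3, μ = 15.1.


Stability requires cμ > λ ⇔ c > λ/μ.
λ/μ = 74.3/15.1 = 4.9205
Minimum integer c = ⌊4.9205⌋ + 1 = 5
Check: 5·15.1 = 75.50 > 74.3, while 4·15.1 = 60.40 ≤ 74.3

Final: 5 servers


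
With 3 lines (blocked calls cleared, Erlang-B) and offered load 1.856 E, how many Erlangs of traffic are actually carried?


B(3,1.856) = 0.188799 (Erlang-B)
Carried load = a(1 − B) = 1.856·(1 − 0.188799) = 1.856·0.811201 = 1.5056 E

Final: 1.5056 Erlangs


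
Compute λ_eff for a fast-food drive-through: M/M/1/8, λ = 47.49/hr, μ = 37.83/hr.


ρ = 1.2554; P_K = (1−ρ)ρ^8/(1−ρ^9) = 0.233579
λ_eff = λ(1 − P_K) = 47.49·(1 − 0.233579) = 47.49·0.766421 = 36.3973 /hr

Final: 36.3973 /hr


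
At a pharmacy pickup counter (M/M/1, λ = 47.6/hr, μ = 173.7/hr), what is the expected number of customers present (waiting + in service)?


ρ = λ/μ = 47.6/173.7 = 0.2740
L = ρ/(1−ρ) = 0.2740/(1 − 0.2740) = 0.2740/0.7260 = 0.3775

Final: 0.3775


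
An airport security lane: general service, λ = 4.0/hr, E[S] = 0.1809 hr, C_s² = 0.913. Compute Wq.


ρ = λ·E[S] = 4.0·0.1809 = 0.7236
E[S²] = E[S]²(1+C_s²) = 0.1809²·(1+0.913) = 0.062603
Wq = λ·E[S²]/(2(1−ρ)) = 4.0·0.062603/(2·0.2764) = 0.45299 hr

Final: 0.45299 hr


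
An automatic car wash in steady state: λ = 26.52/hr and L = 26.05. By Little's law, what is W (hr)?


W = L/λ = 26.05/26.52 = 0.9823 hr

Final: 0.9823 hr


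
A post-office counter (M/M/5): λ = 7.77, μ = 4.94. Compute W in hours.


a = 1.5729; ρ = 0.3146; P₀ = 0.207021
Lq = P₀·a^c·ρ/(c!(1−ρ)²) = 0.01112
Wq = Lq/λ = 0.01112/7.77 = 0.001431 hr
W = Wq + 1/μ = 0.001431 + 0.20243 = 0.20386 hr

Final: 0.20386 hr


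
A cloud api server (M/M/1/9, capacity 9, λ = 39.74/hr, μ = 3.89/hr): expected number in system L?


ρ = 39.74/3.89 = 10.2159
L = ρ[1 − (K+1)ρ^K + Kρ^(K+1)] / [(1−ρ)(1−ρ^(K+1))]
Numerator: 10.2159·(1 − 10·1212004836.915378 + 9·12381766637.279465) = 1014604610112.838623
Denominator: (-9.2159)·(-12381766636.279465) = 114109597406.328735
L = 1014604610112.838623/114109597406.328735 = 8.8915

Final: 8.8915


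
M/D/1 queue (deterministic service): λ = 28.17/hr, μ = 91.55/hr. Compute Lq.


ρ = 28.17/91.55 = 0.3077
M/D/1: Lq = ρ²/(2(1−ρ)) = 0.09468/(2·0.6923) = 0.06838

Final: 0.06838


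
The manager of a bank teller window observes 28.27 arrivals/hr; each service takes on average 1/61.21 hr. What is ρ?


ρ = λ/μ = 28.27/61.21 = 0.4619

Final: 0.4619


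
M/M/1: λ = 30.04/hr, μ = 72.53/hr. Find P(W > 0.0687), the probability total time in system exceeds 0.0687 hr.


W ~ Exponential(μ−λ) for M/M/1.
μ − λ = 72.53 − 30.04 = 42.4900
P(W > t) = e^{−(μ−λ)t} = e^{−2.9191} = 0.053984

Final: 0.053984


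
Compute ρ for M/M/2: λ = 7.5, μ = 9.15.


ρ = λ/(cμ) = 7.5/(2·9.15) = 7.5/18.30 = 0.4098

Final: 0.4098


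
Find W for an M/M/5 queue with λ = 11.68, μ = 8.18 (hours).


a = 1.4279; ρ = 0.2856; P₀ = 0.239526
Lq = P₀·a^c·ρ/(c!(1−ρ)²) = 0.006629
Wq = Lq/λ = 0.006629/11.68 = 0.0005675 hr
W = Wq + 1/μ = 0.0005675 + 0.12225 = 0.12282 hr

Final: 0.12282 hr


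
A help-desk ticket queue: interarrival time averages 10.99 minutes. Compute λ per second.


λ = 1/(interarrival time) in consistent units.
1 second = 0.0166667 min, so λ = 0.0166667/10.99 = 0.001517 per second

Final: 0.001517 /sec


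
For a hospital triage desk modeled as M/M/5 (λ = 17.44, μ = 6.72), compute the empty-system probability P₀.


a = λ/μ = 17.44/6.72 = 2.5952; ρ = a/c = 0.5190
Σ_{k=0}^{4} a^k/k! (terms k=0..4) = 1.00000 + 2.59524 + 3.36763 + 2.91327 + 1.89016 = 11.76629
Tail: a^5/(5!(1−ρ)) = 117.72970/(120·0.4810) = 2.03987
P₀ = 1/(11.76629 + 2.03987) = 1/13.80616 = 0.072431

Final: 0.072431


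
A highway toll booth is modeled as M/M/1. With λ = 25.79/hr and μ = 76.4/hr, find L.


ρ = λ/μ = 25.79/76.4 = 0.3376
L = ρ/(1−ρ) = 0.3376/(1 − 0.3376) = 0.3376/0.6624 = 0.5096

Final: 0.5096


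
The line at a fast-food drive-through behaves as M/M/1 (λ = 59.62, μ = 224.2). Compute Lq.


ρ = 59.62/224.2 = 0.2659
Lq = ρ²/(1−ρ) = 0.07072/0.7341 = 0.09633

Final: 0.09633


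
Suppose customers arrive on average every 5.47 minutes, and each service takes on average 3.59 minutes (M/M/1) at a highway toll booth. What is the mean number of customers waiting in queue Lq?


λ = 60/5.47 = 10.9689 /hr
μ = 60/3.59 = 16.7131 /hr
ρ = λ/μ = 10.9689/16.7131 = 0.6563
Lq = ρ²/(1−ρ) = 0.4307/0.3437 = 1.2533

Final: 1.2533


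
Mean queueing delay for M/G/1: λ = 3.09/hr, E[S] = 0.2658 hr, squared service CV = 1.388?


ρ = λ·E[S] = 3.09·0.2658 = 0.8213
E[S²] = E[S]²(1+C_s²) = 0.2658²·(1+1.388) = 0.168711
Wq = λ·E[S²]/(2(1−ρ)) = 3.09·0.168711/(2·0.1787) = 1.45882 hr

Final: 1.45882 hr


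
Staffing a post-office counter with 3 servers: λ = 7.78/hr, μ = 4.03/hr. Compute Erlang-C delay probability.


a = λ/μ = 1.9305; ρ = a/3 = 0.6435
P₀ = 0.122583 (from M/M/c formula)
C(c,a) = [a^c/(c!(1−ρ))]·P₀ = [7.19488/(6·0.3565)]·0.122583
= 3.36373·0.122583 = 0.412338

Final: 0.412338


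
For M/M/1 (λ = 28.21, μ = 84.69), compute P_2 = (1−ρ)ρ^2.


ρ = 28.21/84.69 = 0.3331
P_n = (1−ρ)·ρ^n = (1 − 0.3331)·0.3331^2 = 0.6669·0.110954 = 0.073995

Final: 0.073995


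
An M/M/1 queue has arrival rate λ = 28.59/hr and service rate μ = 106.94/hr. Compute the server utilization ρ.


ρ = λ/μ = 28.59/106.94 = 0.2673

Final: 0.2673


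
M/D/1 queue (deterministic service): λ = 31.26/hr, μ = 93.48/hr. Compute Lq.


ρ = 31.26/93.48 = 0.3344
M/D/1: Lq = ρ²/(2(1−ρ)) = 0.1118/(2·0.6656) = 0.08400

Final: 0.08400


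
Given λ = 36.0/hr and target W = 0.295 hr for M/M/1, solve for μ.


W = 1/(μ−λ) ⇒ μ − λ = 1/W = 1/0.295 = 3.3898
μ = λ + 1/W = 36.0 + 3.3898 = 39.3898 per hr

Final: 39.3898 /hr


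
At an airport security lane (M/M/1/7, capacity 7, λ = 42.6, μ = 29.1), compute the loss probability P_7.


ρ = λ/μ = 42.6/29.1 = 1.4639
P_K = (1−ρ)ρ^K/(1−ρ^(K+1)) = (-0.4639·14.408417)/(1 − 21.092734)
= -6.684317/-20.092734 = 0.332673

Final: 0.332673


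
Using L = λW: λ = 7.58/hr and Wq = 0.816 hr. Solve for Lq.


Lq = λWq = 7.58·0.816 = 6.1853

Final: 6.1853


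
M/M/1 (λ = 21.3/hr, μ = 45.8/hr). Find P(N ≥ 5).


ρ = 21.3/45.8 = 0.4651
P(N ≥ n) = ρ^n = 0.4651^5 = 0.021756

Final: 0.021756


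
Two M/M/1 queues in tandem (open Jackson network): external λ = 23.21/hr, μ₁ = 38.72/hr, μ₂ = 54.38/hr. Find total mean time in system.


Each node sees arrival rate λ = 23.21/hr (tandem ⇒ throughput preserved).
W₁ = 1/(μ₁−λ) = 1/(38.72−23.21) = 0.06447 hr
W₂ = 1/(μ₂−λ) = 1/(54.38−23.21) = 0.03208 hr
W_total = W₁ + W₂ = 0.06447 + 0.03208 = 0.09656 hr

Final: 0.09656 hr


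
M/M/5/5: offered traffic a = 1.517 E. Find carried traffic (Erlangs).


B(5,1.517) = 0.014756 (Erlang-B)
Carried load = a(1 − B) = 1.517·(1 − 0.014756) = 1.517·0.985244 = 1.4946 E

Final: 1.4946 Erlangs


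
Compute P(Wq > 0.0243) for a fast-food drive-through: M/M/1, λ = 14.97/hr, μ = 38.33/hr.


ρ = 14.97/38.33 = 0.3906
P(Wq > t) = ρ·e^{−(μ−λ)t} = 0.3906·e^{−0.5676}
= 0.3906·0.566857 = 0.221389

Final: 0.221389


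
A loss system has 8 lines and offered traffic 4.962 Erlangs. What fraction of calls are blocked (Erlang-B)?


B(c,a) = (a^c/c!) / Σ_{k=0}^{c} a^k/k!
a^8/8! = 9.114515
Σ terms (k=0..8): 1.00000 + 4.96200 + 12.31072 + 20.36193 + 25.25898 + 25.06701 + 20.73042 + 14.69491 + 9.11451 = 133.500485
B = 9.114515/133.500485 = 0.068273

Final: 0.068273


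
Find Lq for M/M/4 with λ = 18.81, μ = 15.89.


a = λ/μ = 1.1838; ρ = a/4 = 0.2959
P₀ = 0.305149
Lq = P₀·a^c·ρ / (c!·(1−ρ)²) = 0.305149·1.96363·0.2959/(24·0.49570)
= 0.01491

Final: 0.01491


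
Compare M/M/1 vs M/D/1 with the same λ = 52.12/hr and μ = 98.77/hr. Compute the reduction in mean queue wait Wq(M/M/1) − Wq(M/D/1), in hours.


ρ = 52.12/98.77 = 0.5277
Wq(M/M/1) = ρ/(μ−λ) = 0.5277/46.65 = 0.01131 hr
Wq(M/D/1) = ρ/(2(μ−λ)) = 0.005656 hr
Savings = 0.01131 − 0.005656 = 0.005656 hr

Final: 0.005656 hr


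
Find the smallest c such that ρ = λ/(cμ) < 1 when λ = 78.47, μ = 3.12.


Stability requires cμ > λ ⇔ c > λ/μ.
λ/μ = 78.47/3.12 = 25.1506
Minimum integer c = ⌊25.1506⌋ + 1 = 26
Check: 26·3.12 = 81.12 > 78.47, while 25·3.12 = 78.00 ≤ 78.47

Final: 26 servers


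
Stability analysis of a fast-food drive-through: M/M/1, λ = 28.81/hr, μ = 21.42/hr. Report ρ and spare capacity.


Total capacity cμ = 1·21.42 = 21.42/hr
ρ = λ/(cμ) = 28.81/21.42 = 1.3450
Stable ⇔ ρ < 1: NO
Spare capacity = cμ − λ = 21.42 − 28.81 = -7.39/hr

Final: ρ = 1.3450; unstable; margin = -7.39/hr


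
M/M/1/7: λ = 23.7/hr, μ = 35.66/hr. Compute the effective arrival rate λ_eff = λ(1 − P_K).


ρ = 0.6646; P_K = (1−ρ)ρ^7/(1−ρ^8) = 0.019970
λ_eff = λ(1 − P_K) = 23.7·(1 − 0.019970) = 23.7·0.980030 = 23.2267 /hr

Final: 23.2267 /hr


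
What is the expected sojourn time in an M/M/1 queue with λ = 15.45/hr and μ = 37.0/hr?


W = 1/(μ−λ) = 1/(37.0 − 15.45) = 1/21.55 = 0.04640 hr

Final: 0.04640 hr


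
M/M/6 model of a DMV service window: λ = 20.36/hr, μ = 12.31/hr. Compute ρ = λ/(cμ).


ρ = λ/(cμ) = 20.36/(6·12.31) = 20.36/73.86 = 0.2757

Final: 0.2757


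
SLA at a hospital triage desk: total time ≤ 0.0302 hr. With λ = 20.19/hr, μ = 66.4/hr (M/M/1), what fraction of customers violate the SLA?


W ~ Exponential(μ−λ) for M/M/1.
μ − λ = 66.4 − 20.19 = 46.2100
P(W > t) = e^{−(μ−λ)t} = e^{−1.3955} = 0.247699

Final: 0.247699


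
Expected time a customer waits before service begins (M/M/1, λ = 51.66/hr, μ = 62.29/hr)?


ρ = 51.66/62.29 = 0.8293
Wq = ρ/(μ−λ) = 0.8293/(62.29 − 51.66) = 0.8293/10.63 = 0.07802 hr

Final: 0.07802 hr


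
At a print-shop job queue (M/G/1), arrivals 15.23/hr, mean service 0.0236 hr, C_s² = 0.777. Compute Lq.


ρ = λ·E[S] = 15.23·0.0236 = 0.3594
Lq = ρ²(1+C_s²)/(2(1−ρ)) = 0.1292·(1+0.777)/(2·0.6406)
= 0.1292·1.7770/1.2811 = 0.17919

Final: 0.17919


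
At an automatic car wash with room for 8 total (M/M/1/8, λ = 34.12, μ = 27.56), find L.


ρ = 34.12/27.56 = 1.2380
L = ρ[1 − (K+1)ρ^K + Kρ^(K+1)] / [(1−ρ)(1−ρ^(K+1))]
Numerator: 1.2380·(1 − 9·5.518721 + 8·6.832321) = 7.415873
Denominator: (-0.2380)·(-5.832321) = 1.388245
L = 7.415873/1.388245 = 5.3419

Final: 5.3419


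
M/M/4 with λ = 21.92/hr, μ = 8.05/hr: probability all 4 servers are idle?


a = λ/μ = 21.92/8.05 = 2.7230; ρ = a/c = 0.6807
Σ_{k=0}^{3} a^k/k! (terms k=0..3) = 1.00000 + 2.72298 + 3.70731 + 3.36498 = 10.79528
Tail: a^4/(4!(1−ρ)) = 54.97670/(24·0.3193) = 7.17514
P₀ = 1/(10.79528 + 7.17514) = 1/17.97041 = 0.055647

Final: 0.055647


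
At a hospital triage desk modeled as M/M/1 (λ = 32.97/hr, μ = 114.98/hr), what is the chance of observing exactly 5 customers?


ρ = 32.97/114.98 = 0.2867
P_n = (1−ρ)·ρ^n = (1 − 0.2867)·0.2867^5 = 0.7133·0.001939 = 0.001383

Final: 0.001383


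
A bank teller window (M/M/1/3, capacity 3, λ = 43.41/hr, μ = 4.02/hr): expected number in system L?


ρ = 43.41/4.02 = 10.7985
L = ρ[1 − (K+1)ρ^K + Kρ^(K+1)] / [(1−ρ)(1−ρ^(K+1))]
Numerator: 10.7985·(1 − 4·1259.189804 + 3·13597.370490) = 386115.236681
Denominator: (-9.7985)·(-13596.370490) = 133224.137714
L = 386115.236681/133224.137714 = 2.8982

Final: 2.8982


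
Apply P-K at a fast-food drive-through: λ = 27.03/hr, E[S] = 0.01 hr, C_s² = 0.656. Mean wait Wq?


ρ = λ·E[S] = 27.03·0.01 = 0.2703
E[S²] = E[S]²(1+C_s²) = 0.01²·(1+0.656) = 0.0001656
Wq = λ·E[S²]/(2(1−ρ)) = 27.03·0.0001656/(2·0.7297) = 0.003067 hr

Final: 0.003067 hr


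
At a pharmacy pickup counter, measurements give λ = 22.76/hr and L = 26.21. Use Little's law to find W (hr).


W = L/λ = 26.21/22.76 = 1.1516 hr

Final: 1.1516 hr


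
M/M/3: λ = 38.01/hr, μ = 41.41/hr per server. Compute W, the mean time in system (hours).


a = 0.9179; ρ = 0.3060; P₀ = 0.396059
Lq = P₀·a^c·ρ/(c!(1−ρ)²) = 0.03243
Wq = Lq/λ = 0.03243/38.01 = 0.0008531 hr
W = Wq + 1/μ = 0.0008531 + 0.02415 = 0.02500 hr

Final: 0.02500 hr


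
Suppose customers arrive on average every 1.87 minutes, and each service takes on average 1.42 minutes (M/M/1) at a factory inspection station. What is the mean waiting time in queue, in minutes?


λ = 60/1.87 = 32.0856 /hr
μ = 60/1.42 = 42.2535 /hr
ρ = λ/μ = 32.0856/42.2535 = 0.7594
Wq = ρ/(μ−λ) = 0.7594/(42.2535−32.0856) = 0.07468 hr
In minutes: 0.07468·60 = 4.481 min

Final: 4.481 min


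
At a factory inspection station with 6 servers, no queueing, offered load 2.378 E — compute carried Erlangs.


B(6,2.378) = 0.023552 (Erlang-B)
Carried load = a(1 − B) = 2.378·(1 − 0.023552) = 2.378·0.976448 = 2.3220 E

Final: 2.3220 Erlangs


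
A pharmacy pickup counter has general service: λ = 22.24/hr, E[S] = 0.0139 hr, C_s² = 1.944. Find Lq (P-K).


ρ = λ·E[S] = 22.24·0.0139 = 0.3091
Lq = ρ²(1+C_s²)/(2(1−ρ)) = 0.09557·(1+1.944)/(2·0.6909)
= 0.09557·2.9440/1.3817 = 0.20362

Final: 0.20362


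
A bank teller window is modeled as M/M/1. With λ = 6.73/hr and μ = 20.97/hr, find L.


ρ = λ/μ = 6.73/20.97 = 0.3209
L = ρ/(1−ρ) = 0.3209/(1 − 0.3209) = 0.3209/0.6791 = 0.4726

Final: 0.4726


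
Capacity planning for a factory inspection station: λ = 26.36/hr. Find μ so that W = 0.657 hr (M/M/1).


W = 1/(μ−λ) ⇒ μ − λ = 1/W = 1/0.657 = 1.5221
μ = λ + 1/W = 26.36 + 1.5221 = 27.8821 per hr

Final: 27.8821 /hr


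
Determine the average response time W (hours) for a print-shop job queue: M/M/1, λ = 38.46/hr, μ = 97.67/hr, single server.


W = 1/(μ−λ) = 1/(97.67 − 38.46) = 1/59.21 = 0.01689 hr

Final: 0.01689 hr


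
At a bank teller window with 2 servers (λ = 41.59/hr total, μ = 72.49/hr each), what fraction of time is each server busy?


ρ = λ/(cμ) = 41.59/(2·72.49) = 41.59/144.98 = 0.2869

Final: 0.2869


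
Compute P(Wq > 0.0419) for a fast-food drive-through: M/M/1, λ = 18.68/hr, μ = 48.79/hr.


ρ = 18.68/48.79 = 0.3829
P(Wq > t) = ρ·e^{−(μ−λ)t} = 0.3829·e^{−1.2616}
= 0.3829·0.283198 = 0.108427

Final: 0.108427


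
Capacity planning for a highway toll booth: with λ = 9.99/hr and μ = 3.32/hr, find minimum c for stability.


Stability requires cμ > λ ⇔ c > λ/μ.
λ/μ = 9.99/3.32 = 3.0090
Minimum integer c = ⌊3.0090⌋ + 1 = 4
Check: 4·3.32 = 13.28 > 9.99, while 3·3.32 = 9.96 ≤ 9.99

Final: 4 servers


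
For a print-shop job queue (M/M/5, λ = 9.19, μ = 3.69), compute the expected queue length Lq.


a = λ/μ = 2.4905; ρ = a/5 = 0.4981
P₀ = 0.080903
Lq = P₀·a^c·ρ / (c!·(1−ρ)²) = 0.080903·95.81770·0.4981/(120·0.25190)
= 0.12774

Final: 0.12774


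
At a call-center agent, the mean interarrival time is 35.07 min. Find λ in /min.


λ = 1/(interarrival time) in consistent units.
1 minute = 1 min, so λ = 1/35.07 = 0.02851 per minute

Final: 0.02851 /min


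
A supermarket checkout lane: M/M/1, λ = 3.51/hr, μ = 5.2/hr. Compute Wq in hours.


ρ = 3.51/5.2 = 0.6750
Wq = ρ/(μ−λ) = 0.6750/(5.2 − 3.51) = 0.6750/1.69 = 0.3994 hr

Final: 0.3994 hr


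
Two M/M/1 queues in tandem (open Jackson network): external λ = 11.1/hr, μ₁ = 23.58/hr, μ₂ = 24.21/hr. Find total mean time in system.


Each node sees arrival rate λ = 11.1/hr (tandem ⇒ throughput preserved).
W₁ = 1/(μ₁−λ) = 1/(23.58−11.1) = 0.08013 hr
W₂ = 1/(μ₂−λ) = 1/(24.21−11.1) = 0.07628 hr
W_total = W₁ + W₂ = 0.08013 + 0.07628 = 0.15641 hr

Final: 0.15641 hr


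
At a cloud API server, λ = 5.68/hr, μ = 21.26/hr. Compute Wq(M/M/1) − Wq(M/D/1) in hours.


ρ = 5.68/21.26 = 0.2672
Wq(M/M/1) = ρ/(μ−λ) = 0.2672/15.58 = 0.01715 hr
Wq(M/D/1) = ρ/(2(μ−λ)) = 0.008574 hr
Savings = 0.01715 − 0.008574 = 0.008574 hr

Final: 0.008574 hr


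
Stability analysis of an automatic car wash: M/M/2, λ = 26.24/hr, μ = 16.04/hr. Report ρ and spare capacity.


Total capacity cμ = 2·16.04 = 32.08/hr
ρ = λ/(cμ) = 26.24/32.08 = 0.8180
Stable ⇔ ρ < 1: YES
Spare capacity = cμ − λ = 32.08 − 26.24 = 5.84/hr

Final: ρ = 0.8180; stable; margin = 5.84/hr


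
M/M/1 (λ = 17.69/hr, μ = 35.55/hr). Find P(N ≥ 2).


ρ = 17.69/35.55 = 0.4976
P(N ≥ n) = ρ^n = 0.4976^2 = 0.247615

Final: 0.247615


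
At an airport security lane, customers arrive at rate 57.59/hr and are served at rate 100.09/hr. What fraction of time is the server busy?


ρ = λ/μ = 57.59/100.09 = 0.5754

Final: 0.5754


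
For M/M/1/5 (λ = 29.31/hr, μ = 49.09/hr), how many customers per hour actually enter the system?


ρ = 0.5971; P_K = (1−ρ)ρ^5/(1−ρ^6) = 0.032024
λ_eff = λ(1 − P_K) = 29.31·(1 − 0.032024) = 29.31·0.967976 = 28.3714 /hr

Final: 28.3714 /hr


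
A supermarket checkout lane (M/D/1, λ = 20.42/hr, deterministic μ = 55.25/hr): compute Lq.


ρ = 20.42/55.25 = 0.3696
M/D/1: Lq = ρ²/(2(1−ρ)) = 0.1366/(2·0.6304) = 0.10834

Final: 0.10834


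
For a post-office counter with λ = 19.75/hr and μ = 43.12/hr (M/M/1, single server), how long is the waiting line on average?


ρ = 19.75/43.12 = 0.4580
Lq = ρ²/(1−ρ) = 0.2098/0.5420 = 0.3871

Final: 0.3871


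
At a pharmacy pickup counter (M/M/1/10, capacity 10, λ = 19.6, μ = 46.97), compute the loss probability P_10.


ρ = λ/μ = 19.6/46.97 = 0.4173
P_K = (1−ρ)ρ^K/(1−ρ^(K+1)) = (0.5827·0.0001601)/(1 − 0.00006680)
= 0.00009328/0.999933 = 0.00009329

Final: 0.00009329


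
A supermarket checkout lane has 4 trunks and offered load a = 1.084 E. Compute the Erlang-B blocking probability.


B(c,a) = (a^c/c!) / Σ_{k=0}^{c} a^k/k!
a^4/4! = 0.057532
Σ terms (k=0..4): 1.00000 + 1.08400 + 0.58753 + 0.21229 + 0.05753 = 2.941353
B = 0.057532/2.941353 = 0.019560

Final: 0.019560


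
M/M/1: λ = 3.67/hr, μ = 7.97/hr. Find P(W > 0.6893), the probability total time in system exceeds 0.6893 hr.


W ~ Exponential(μ−λ) for M/M/1.
μ − λ = 7.97 − 3.67 = 4.3000
P(W > t) = e^{−(μ−λ)t} = e^{−2.9640} = 0.051613

Final: 0.051613


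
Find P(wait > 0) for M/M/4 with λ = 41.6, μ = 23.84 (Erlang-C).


a = λ/μ = 1.7450; ρ = a/4 = 0.4362
P₀ = 0.171285 (from M/M/c formula)
C(c,a) = [a^c/(c!(1−ρ))]·P₀ = [9.27146/(24·0.5638)]·0.171285
= 0.68524·0.171285 = 0.117372

Final: 0.117372


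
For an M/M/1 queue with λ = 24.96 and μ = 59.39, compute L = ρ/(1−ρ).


ρ = λ/μ = 24.96/59.39 = 0.4203
L = ρ/(1−ρ) = 0.4203/(1 − 0.4203) = 0.4203/0.5797 = 0.7249

Final: 0.7249


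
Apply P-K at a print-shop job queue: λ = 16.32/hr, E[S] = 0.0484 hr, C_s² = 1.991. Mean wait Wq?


ρ = λ·E[S] = 16.32·0.0484 = 0.7899
E[S²] = E[S]²(1+C_s²) = 0.0484²·(1+1.991) = 0.007007
Wq = λ·E[S²]/(2(1−ρ)) = 16.32·0.007007/(2·0.2101) = 0.27211 hr

Final: 0.27211 hr


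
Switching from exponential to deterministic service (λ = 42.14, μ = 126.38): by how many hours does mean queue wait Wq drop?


ρ = 42.14/126.38 = 0.3334
Wq(M/M/1) = ρ/(μ−λ) = 0.3334/84.24 = 0.003958 hr
Wq(M/D/1) = ρ/(2(μ−λ)) = 0.001979 hr
Savings = 0.003958 − 0.001979 = 0.001979 hr

Final: 0.001979 hr


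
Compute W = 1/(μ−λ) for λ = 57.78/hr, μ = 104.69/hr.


W = 1/(μ−λ) = 1/(104.69 − 57.78) = 1/46.91 = 0.02132 hr

Final: 0.02132 hr


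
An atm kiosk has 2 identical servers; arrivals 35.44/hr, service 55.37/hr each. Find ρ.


ρ = λ/(cμ) = 35.44/(2·55.37) = 35.44/110.74 = 0.3200

Final: 0.3200


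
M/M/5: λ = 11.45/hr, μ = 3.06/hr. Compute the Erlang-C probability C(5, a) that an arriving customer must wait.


a = λ/μ = 3.7418; ρ = a/5 = 0.7484
P₀ = 0.018891 (from M/M/c formula)
C(c,a) = [a^c/(c!(1−ρ))]·P₀ = [733.53409/(120·0.2516)]·0.018891
= 24.29236·0.018891 = 0.458911

Final: 0.458911


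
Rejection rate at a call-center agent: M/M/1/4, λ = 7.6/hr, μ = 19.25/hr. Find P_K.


ρ = λ/μ = 7.6/19.25 = 0.3948
P_K = (1−ρ)ρ^K/(1−ρ^(K+1)) = (0.6052·0.024296)/(1 − 0.009592)
= 0.014704/0.990408 = 0.014846

Final: 0.014846


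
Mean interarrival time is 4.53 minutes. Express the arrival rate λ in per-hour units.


λ = 1/(interarrival time) in consistent units.
1 hour = 60 min, so λ = 60/4.53 = 13.2450 per hour

Final: 13.2450 /hr


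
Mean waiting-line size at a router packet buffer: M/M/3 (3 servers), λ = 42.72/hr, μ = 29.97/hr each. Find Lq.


a = λ/μ = 1.4254; ρ = a/3 = 0.4751
P₀ = 0.229304
Lq = P₀·a^c·ρ / (c!·(1−ρ)²) = 0.229304·2.89623·0.4751/(6·0.27548)
= 0.19091

Final: 0.19091


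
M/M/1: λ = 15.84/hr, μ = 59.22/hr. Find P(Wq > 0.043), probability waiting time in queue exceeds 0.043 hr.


ρ = 15.84/59.22 = 0.2675
P(Wq > t) = ρ·e^{−(μ−λ)t} = 0.2675·e^{−1.8653}
= 0.2675·0.154844 = 0.041417

Final: 0.041417


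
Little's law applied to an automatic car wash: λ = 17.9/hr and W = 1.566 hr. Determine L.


L = λW = 17.9·1.566 = 28.0314

Final: 28.0314


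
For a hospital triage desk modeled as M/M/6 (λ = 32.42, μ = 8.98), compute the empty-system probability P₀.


a = λ/μ = 32.42/8.98 = 3.6102; ρ = a/c = 0.6017
Σ_{k=0}^{5} a^k/k! (terms k=0..5) = 1.00000 + 3.61024 + 6.51693 + 7.84258 + 7.07841 + 5.11096 = 31.15912
Tail: a^6/(6!(1−ρ)) = 2214.21630/(720·0.3983) = 7.72121
P₀ = 1/(31.15912 + 7.72121) = 1/38.88033 = 0.025720

Final: 0.025720


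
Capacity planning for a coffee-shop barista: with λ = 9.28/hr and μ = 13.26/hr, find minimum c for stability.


Stability requires cμ > λ ⇔ c > λ/μ.
λ/μ = 9.28/13.26 = 0.6998
Minimum integer c = ⌊0.6998⌋ + 1 = 1
Check: 1·13.26 = 13.26 > 9.28, while 0·13.26 = 0.00 ≤ 9.28

Final: 1 servers


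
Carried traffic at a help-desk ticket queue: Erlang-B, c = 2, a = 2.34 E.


B(2,2.34) = 0.450459 (Erlang-B)
Carried load = a(1 − B) = 2.34·(1 − 0.450459) = 2.34·0.549541 = 1.2859 E

Final: 1.2859 Erlangs


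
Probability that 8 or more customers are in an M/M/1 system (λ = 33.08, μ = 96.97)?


ρ = 33.08/96.97 = 0.3411
P(N ≥ n) = ρ^n = 0.3411^8 = 0.0001834

Final: 0.0001834


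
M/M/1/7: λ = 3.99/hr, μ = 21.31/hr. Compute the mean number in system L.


ρ = 3.99/21.31 = 0.1872
L = ρ[1 − (K+1)ρ^K + Kρ^(K+1)] / [(1−ρ)(1−ρ^(K+1))]
Numerator: 0.1872·(1 − 8·0.000008067 + 7·0.000001510) = 0.187226
Denominator: (0.8128)·(0.999998) = 0.812763
L = 0.187226/0.812763 = 0.2304

Final: 0.2304


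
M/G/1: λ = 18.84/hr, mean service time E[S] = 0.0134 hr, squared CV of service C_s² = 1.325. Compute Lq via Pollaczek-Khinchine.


ρ = λ·E[S] = 18.84·0.0134 = 0.2525
Lq = ρ²(1+C_s²)/(2(1−ρ)) = 0.06373·(1+1.325)/(2·0.7475)
= 0.06373·2.3250/1.4951 = 0.09911

Final: 0.09911


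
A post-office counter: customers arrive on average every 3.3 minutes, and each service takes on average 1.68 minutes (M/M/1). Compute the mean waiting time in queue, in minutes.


λ = 60/3.3 = 18.1818 /hr
μ = 60/1.68 = 35.7143 /hr
ρ = λ/μ = 18.1818/35.7143 = 0.5091
Wq = ρ/(μ−λ) = 0.5091/(35.7143−18.1818) = 0.02904 hr
In minutes: 0.02904·60 = 1.742 min

Final: 1.742 min


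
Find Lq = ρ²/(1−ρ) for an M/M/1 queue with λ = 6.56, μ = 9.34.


ρ = 6.56/9.34 = 0.7024
Lq = ρ²/(1−ρ) = 0.4933/0.2976 = 1.6574

Final: 1.6574


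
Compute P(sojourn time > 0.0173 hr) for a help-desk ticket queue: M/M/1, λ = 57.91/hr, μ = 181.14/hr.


W ~ Exponential(μ−λ) for M/M/1.
μ − λ = 181.14 − 57.91 = 123.2300
P(W > t) = e^{−(μ−λ)t} = e^{−2.1319} = 0.118614

Final: 0.118614


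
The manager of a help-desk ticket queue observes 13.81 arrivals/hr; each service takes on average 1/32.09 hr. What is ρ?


ρ = λ/μ = 13.81/32.09 = 0.4304

Final: 0.4304


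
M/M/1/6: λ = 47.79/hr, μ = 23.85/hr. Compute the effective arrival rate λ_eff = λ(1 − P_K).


ρ = 2.0038; P_K = (1−ρ)ρ^6/(1−ρ^7) = 0.504834
λ_eff = λ(1 − P_K) = 47.79·(1 − 0.504834) = 47.79·0.495166 = 23.6640 /hr

Final: 23.6640 /hr


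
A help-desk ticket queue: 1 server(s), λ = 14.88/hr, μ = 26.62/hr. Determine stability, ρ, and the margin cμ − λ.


Total capacity cμ = 1·26.62 = 26.62/hr
ρ = λ/(cμ) = 14.88/26.62 = 0.5590
Stable ⇔ ρ < 1: YES
Spare capacity = cμ − λ = 26.62 − 14.88 = 11.74/hr

Final: ρ = 0.5590; stable; margin = 11.74/hr


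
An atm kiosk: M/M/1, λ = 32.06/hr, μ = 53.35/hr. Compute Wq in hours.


ρ = 32.06/53.35 = 0.6009
Wq = ρ/(μ−λ) = 0.6009/(53.35 − 32.06) = 0.6009/21.29 = 0.02823 hr

Final: 0.02823 hr


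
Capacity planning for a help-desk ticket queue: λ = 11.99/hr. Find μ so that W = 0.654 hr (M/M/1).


W = 1/(μ−λ) ⇒ μ − λ = 1/W = 1/0.654 = 1.5291
μ = λ + 1/W = 11.99 + 1.5291 = 13.5191 per hr

Final: 13.5191 /hr


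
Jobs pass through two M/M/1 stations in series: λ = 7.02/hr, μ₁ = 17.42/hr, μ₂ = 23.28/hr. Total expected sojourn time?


Each node sees arrival rate λ = 7.02/hr (tandem ⇒ throughput preserved).
W₁ = 1/(μ₁−λ) = 1/(17.42−7.02) = 0.09615 hr
W₂ = 1/(μ₂−λ) = 1/(23.28−7.02) = 0.06150 hr
W_total = W₁ + W₂ = 0.09615 + 0.06150 = 0.15765 hr

Final: 0.15765 hr


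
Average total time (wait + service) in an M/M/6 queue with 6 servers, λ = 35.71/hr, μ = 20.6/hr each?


a = 1.7335; ρ = 0.2889; P₀ = 0.176557
Lq = P₀·a^c·ρ/(c!(1−ρ)²) = 0.003802
Wq = Lq/λ = 0.003802/35.71 = 0.0001065 hr
W = Wq + 1/μ = 0.0001065 + 0.04854 = 0.04865 hr

Final: 0.04865 hr


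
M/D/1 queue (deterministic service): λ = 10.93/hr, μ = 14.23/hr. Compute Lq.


ρ = 10.93/14.23 = 0.7681
M/D/1: Lq = ρ²/(2(1−ρ)) = 0.5900/(2·0.2319) = 1.27201

Final: 1.27201


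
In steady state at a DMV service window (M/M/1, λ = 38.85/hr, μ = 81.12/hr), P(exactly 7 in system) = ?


ρ = 38.85/81.12 = 0.4789
P_n = (1−ρ)·ρ^n = (1 − 0.4789)·0.4789^7 = 0.5211·0.005779 = 0.003011

Final: 0.003011


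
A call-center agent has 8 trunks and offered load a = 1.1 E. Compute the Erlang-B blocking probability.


B(c,a) = (a^c/c!) / Σ_{k=0}^{c} a^k/k!
a^8/8! = 0.00005316
Σ terms (k=0..8): 1.00000 + 1.10000 + 0.60500 + 0.22183 + 0.06100 + 0.01342 + 0.002461 + 0.0003867 + 0.00005316 = 3.004159
B = 0.00005316/3.004159 = 0.00001770

Final: 0.00001770


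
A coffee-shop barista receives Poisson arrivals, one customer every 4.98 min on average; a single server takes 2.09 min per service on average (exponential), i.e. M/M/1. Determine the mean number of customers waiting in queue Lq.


λ = 60/4.98 = 12.0482 /hr
μ = 60/2.09 = 28.7081 /hr
ρ = λ/μ = 12.0482/28.7081 = 0.4197
Lq = ρ²/(1−ρ) = 0.1761/0.5803 = 0.3035

Final: 0.3035


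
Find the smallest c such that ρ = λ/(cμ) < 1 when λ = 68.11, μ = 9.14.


Stability requires cμ > λ ⇔ c > λ/μ.
λ/μ = 68.11/9.14 = 7.4519
Minimum integer c = ⌊7.4519⌋ + 1 = 8
Check: 8·9.14 = 73.12 > 68.11, while 7·9.14 = 63.98 ≤ 68.11

Final: 8 servers


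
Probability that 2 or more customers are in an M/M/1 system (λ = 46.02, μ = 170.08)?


ρ = 46.02/170.08 = 0.2706
P(N ≥ n) = ρ^n = 0.2706^2 = 0.073213

Final: 0.073213


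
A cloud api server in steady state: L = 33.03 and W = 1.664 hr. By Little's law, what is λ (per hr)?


λ = L/W = 33.03/1.664 = 19.8498 /hr

Final: 19.8498 /hr


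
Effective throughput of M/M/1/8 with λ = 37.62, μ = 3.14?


ρ = 11.9809; P_K = (1−ρ)ρ^8/(1−ρ^9) = 0.916534
λ_eff = λ(1 − P_K) = 37.62·(1 − 0.916534) = 37.62·0.083466 = 3.1400 /hr

Final: 3.1400 /hr


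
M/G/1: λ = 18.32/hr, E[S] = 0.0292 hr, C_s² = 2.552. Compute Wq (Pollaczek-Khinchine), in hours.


ρ = λ·E[S] = 18.32·0.0292 = 0.5349
E[S²] = E[S]²(1+C_s²) = 0.0292²·(1+2.552) = 0.003029
Wq = λ·E[S²]/(2(1−ρ)) = 18.32·0.003029/(2·0.4651) = 0.05965 hr

Final: 0.05965 hr


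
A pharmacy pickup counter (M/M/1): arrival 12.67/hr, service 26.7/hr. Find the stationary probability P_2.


ρ = 12.67/26.7 = 0.4745
P_n = (1−ρ)·ρ^n = (1 − 0.4745)·0.4745^2 = 0.5255·0.225180 = 0.118325

Final: 0.118325


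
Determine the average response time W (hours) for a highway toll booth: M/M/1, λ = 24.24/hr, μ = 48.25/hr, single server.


W = 1/(μ−λ) = 1/(48.25 − 24.24) = 1/24.01 = 0.04165 hr

Final: 0.04165 hr


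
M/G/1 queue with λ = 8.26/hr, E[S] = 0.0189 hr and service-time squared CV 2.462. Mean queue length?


ρ = λ·E[S] = 8.26·0.0189 = 0.1561
Lq = ρ²(1+C_s²)/(2(1−ρ)) = 0.02437·(1+2.462)/(2·0.8439)
= 0.02437·3.4620/1.6878 = 0.04999

Final: 0.04999


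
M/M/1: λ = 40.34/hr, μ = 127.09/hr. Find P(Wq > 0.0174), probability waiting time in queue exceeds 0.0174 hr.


ρ = 40.34/127.09 = 0.3174
P(Wq > t) = ρ·e^{−(μ−λ)t} = 0.3174·e^{−1.5094}
= 0.3174·0.221032 = 0.070158

Final: 0.070158


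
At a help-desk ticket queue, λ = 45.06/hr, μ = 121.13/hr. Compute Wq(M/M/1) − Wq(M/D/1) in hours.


ρ = 45.06/121.13 = 0.3720
Wq(M/M/1) = ρ/(μ−λ) = 0.3720/76.07 = 0.004890 hr
Wq(M/D/1) = ρ/(2(μ−λ)) = 0.002445 hr
Savings = 0.004890 − 0.002445 = 0.002445 hr

Final: 0.002445 hr


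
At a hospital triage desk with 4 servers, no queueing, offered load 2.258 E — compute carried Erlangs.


B(4,2.258) = 0.122956 (Erlang-B)
Carried load = a(1 − B) = 2.258·(1 − 0.122956) = 2.258·0.877044 = 1.9804 E

Final: 1.9804 Erlangs
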